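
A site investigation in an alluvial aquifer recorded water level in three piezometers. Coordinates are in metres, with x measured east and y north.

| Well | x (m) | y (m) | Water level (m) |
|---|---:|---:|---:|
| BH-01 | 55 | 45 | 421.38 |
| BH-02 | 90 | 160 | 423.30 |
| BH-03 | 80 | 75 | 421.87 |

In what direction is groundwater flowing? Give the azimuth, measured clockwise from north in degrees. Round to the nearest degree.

With h = a·x + b·y + c and BH-01 as origin, the differences give:
  35·a + 115·b = +1.92
  25·a + 30·b = +0.49
Eliminate b (×30 and ×115, subtract): -1825·a = 1.250 → a = ∂h/∂x = -0.0006849
Back-substitute: b = ∂h/∂y = +0.01690.
Flow direction (−∇h) has components (+0.0006849 E, -0.01690 N).
Azimuth = atan2(E, N) = atan2(+0.0006849, -0.01690) = 177.7° ≈ 178°.

178°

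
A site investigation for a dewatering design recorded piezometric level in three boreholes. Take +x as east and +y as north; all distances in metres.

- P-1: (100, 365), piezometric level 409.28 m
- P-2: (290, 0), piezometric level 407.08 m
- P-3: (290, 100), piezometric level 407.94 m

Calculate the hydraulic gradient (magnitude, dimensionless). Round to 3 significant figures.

0.00992

With h = a·x + b·y + c and P-1 as origin, the differences give:
  190·a + (-365)·b = -2.20
  190·a + (-265)·b = -1.34
Eliminate b (×(-265) and ×(-365), subtract): 19000·a = 93.900 → a = ∂h/∂x = +0.004942
Back-substitute: b = ∂h/∂y = +0.008600.
|∇h| = √(0.004942² + 0.008600²) = 0.009919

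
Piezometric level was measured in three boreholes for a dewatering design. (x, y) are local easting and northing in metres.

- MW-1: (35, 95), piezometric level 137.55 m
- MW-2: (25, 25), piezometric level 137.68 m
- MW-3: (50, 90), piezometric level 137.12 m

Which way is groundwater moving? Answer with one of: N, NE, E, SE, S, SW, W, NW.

E

Differences from MW-1: to MW-2 (Δx, Δy, Δh) = (-10, -70, +0.13); to MW-3 = (15, -5, -0.43).
Solve a·Δx + b·Δy = Δh: det = (-10)·(-5) − 15·(-70) = 1100.
∂h/∂x = [(+0.13)·(-5) − (-0.43)·(-70)] / 1100 = -0.02795
∂h/∂y = [(-10)·(-0.43) − 15·(+0.13)] / 1100 = +0.002136
Flow = −∇h = (+0.02795 east, -0.002136 north), which points east.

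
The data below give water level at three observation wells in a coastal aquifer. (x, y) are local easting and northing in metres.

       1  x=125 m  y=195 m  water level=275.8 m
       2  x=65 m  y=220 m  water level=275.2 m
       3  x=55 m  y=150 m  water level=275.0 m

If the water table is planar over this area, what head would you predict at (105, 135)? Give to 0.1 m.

275.5 m

Differences from 1: to 2 (Δx, Δy, Δh) = (-60, 25, -0.6); to 3 = (-70, -45, -0.8).
Determinant of the coordinate differences = (-60)·(-45) − (-70)·25 = 4450.
∂h/∂x = [(-0.6)·(-45) − (-0.8)·25] / 4450 = +0.01056
∂h/∂y = [(-60)·(-0.8) − (-70)·(-0.6)] / 4450 = +0.001348
h(105, 135) = 275.8 + (+0.01056)·(-20) + (+0.001348)·(-60) = 275.8 -0.211 -0.081 = 275.508 m.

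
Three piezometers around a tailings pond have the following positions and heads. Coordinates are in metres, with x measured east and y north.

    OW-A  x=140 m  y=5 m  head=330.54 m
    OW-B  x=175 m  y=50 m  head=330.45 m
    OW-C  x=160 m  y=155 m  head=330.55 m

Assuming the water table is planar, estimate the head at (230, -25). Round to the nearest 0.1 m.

330.2 m

Differences from OW-A: to OW-B (Δx, Δy, Δh) = (35, 45, -0.09); to OW-C = (20, 150, +0.01).
Solve a·Δx + b·Δy = Δh: det = 35·150 − 20·45 = 4350.
∂h/∂x = [(-0.09)·150 − (+0.01)·45] / 4350 = -0.003207
∂h/∂y = [35·(+0.01) − 20·(-0.09)] / 4350 = +0.0004943
h(230, -25) = 330.54 + (-0.003207)·(90) + (+0.0004943)·(-30) = 330.54 -0.289 -0.015 = 330.237 m.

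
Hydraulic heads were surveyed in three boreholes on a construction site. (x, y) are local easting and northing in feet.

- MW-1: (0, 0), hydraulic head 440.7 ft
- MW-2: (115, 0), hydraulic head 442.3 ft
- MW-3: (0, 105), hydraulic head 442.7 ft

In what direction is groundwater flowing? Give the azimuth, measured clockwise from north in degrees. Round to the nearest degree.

216°

∂h/∂x = (442.3 − 440.7) / (115 − 0) = +0.01391
∂h/∂y = (442.7 − 440.7) / (105 − 0) = +0.01905
Flow direction (−∇h) has components (-0.01391 E, -0.01905 N).
Azimuth = atan2(E, N) = atan2(-0.01391, -0.01905) = 216.1° ≈ 216°.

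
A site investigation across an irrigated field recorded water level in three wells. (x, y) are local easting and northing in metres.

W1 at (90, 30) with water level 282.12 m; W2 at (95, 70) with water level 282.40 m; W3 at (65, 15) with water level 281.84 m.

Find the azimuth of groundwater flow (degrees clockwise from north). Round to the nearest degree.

Three-point gradient (reference W1): Δ to W2 = (5, 40, +0.28), Δ to W3 = (-25, -15, -0.28).
∂h/∂x = +0.007568, ∂h/∂y = +0.006054 (det = 925).
Flow direction (−∇h) has components (-0.007568 E, -0.006054 N).
Azimuth = atan2(E, N) = atan2(-0.007568, -0.006054) = 231.3° ≈ 231°.

231°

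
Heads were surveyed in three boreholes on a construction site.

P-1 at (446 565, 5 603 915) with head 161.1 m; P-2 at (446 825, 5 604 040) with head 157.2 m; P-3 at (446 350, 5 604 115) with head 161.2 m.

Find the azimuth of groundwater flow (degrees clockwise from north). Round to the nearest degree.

044°

Taking P-1 as reference: P-2−P-1 = (260, 125, -3.9); P-3−P-1 = (-215, 200, +0.1).
Determinant of the coordinate differences = 260·200 − (-215)·125 = 78875.
∂h/∂x = [(-3.9)·200 − (+0.1)·125] / 78875 = -0.01005
∂h/∂y = [260·(+0.1) − (-215)·(-3.9)] / 78875 = -0.01030
Flow direction (−∇h) has components (+0.01005 E, +0.01030 N).
Azimuth = atan2(E, N) = atan2(+0.01005, +0.01030) = 44.3° ≈ 044°.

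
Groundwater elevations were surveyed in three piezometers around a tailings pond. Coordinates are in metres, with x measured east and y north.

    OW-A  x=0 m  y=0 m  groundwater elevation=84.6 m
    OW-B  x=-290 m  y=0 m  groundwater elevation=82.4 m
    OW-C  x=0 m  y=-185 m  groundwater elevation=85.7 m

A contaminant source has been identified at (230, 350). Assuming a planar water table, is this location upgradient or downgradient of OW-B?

upgradient

∂h/∂x = (82.4 − 84.6) / (-290 − 0) = +0.007586
∂h/∂y = (85.7 − 84.6) / (-185 − 0) = -0.005946
Head at (230, 350) = 84.6 + (+0.007586)·(230) + (-0.005946)·(350) = 84.26 m.
That is higher than the 82.4 m at OW-B, so the point is upgradient.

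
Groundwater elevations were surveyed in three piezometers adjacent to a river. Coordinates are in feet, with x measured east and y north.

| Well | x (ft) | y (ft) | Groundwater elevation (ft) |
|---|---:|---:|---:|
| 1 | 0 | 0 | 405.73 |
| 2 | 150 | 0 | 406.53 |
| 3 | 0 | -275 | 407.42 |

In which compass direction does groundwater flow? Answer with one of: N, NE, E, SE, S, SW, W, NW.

NW

∂h/∂x = (406.53 − 405.73) / (150 − 0) = +0.005333
∂h/∂y = (407.42 − 405.73) / (-275 − 0) = -0.006145
Flow = −∇h = (-0.005333 east, +0.006145 north), which points northwest.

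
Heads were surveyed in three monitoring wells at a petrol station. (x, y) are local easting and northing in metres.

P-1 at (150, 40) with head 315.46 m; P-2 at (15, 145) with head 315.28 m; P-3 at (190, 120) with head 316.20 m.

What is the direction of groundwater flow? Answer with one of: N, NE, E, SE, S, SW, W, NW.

SW

With h = a·x + b·y + c and P-1 as origin, the differences give:
  (-135)·a + 105·b = -0.18
  40·a + 80·b = +0.74
Eliminate b (×80 and ×105, subtract): -15000·a = -92.100 → a = ∂h/∂x = +0.006140
Back-substitute: b = ∂h/∂y = +0.006180.
Flow = −∇h = (-0.006140 east, -0.006180 north), which points southwest.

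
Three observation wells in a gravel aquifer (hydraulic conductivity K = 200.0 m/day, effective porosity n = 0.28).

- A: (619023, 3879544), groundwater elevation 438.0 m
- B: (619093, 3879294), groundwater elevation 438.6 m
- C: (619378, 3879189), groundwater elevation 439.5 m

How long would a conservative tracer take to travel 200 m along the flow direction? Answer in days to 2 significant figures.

92 days

Differences from A: to B (Δx, Δy, Δh) = (70, -250, +0.6); to C = (355, -355, +1.5).
Determinant of the coordinate differences = 70·(-355) − 355·(-250) = 63900.
∂h/∂x = [(+0.6)·(-355) − (+1.5)·(-250)] / 63900 = +0.002535
∂h/∂y = [70·(+1.5) − 355·(+0.6)] / 63900 = -0.001690
|∇h| = √(0.002535² + -0.001690²) = 0.003047
Seepage velocity v = K·i/n = 200.0 × 0.003047 / 0.28 = 2.176 m/day.
t = 200 / 2.176 = 91.91 days.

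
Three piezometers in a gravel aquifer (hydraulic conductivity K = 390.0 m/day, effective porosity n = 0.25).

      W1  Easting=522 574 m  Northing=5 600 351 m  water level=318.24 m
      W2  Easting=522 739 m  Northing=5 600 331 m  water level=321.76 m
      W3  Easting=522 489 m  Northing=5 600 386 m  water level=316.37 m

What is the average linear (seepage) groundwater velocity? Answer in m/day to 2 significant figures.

33 m/day

With h = a·x + b·y + c and W1 as origin, the differences give:
  165·a + (-20)·b = +3.52
  (-85)·a + 35·b = -1.87
Eliminate b (×35 and ×(-20), subtract): 4075·a = 85.800 → a = ∂h/∂x = +0.02106
Back-substitute: b = ∂h/∂y = -0.002294.
|∇h| = √(0.02106² + -0.002294²) = 0.02118
Seepage velocity v = K·i/n = 390.0 × 0.02118 / 0.25 = 33.04 m/day.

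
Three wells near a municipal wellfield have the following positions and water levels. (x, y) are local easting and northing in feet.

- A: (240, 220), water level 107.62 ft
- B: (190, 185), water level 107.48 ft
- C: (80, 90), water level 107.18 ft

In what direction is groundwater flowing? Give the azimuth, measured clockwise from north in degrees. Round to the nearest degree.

278°

Differences from A: to B (Δx, Δy, Δh) = (-50, -35, -0.14); to C = (-160, -130, -0.44).
Determinant of the coordinate differences = (-50)·(-130) − (-160)·(-35) = 900.
∂h/∂x = [(-0.14)·(-130) − (-0.44)·(-35)] / 900 = +0.003111
∂h/∂y = [(-50)·(-0.44) − (-160)·(-0.14)] / 900 = -0.0004444
Flow direction (−∇h) has components (-0.003111 E, +0.0004444 N).
Azimuth = atan2(E, N) = atan2(-0.003111, +0.0004444) = 278.1° ≈ 278°.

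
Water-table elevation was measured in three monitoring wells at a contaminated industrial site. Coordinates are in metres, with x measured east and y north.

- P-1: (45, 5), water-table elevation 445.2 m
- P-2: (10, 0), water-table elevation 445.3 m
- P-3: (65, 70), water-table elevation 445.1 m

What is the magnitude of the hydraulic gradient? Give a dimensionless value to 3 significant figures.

With h = a·x + b·y + c and P-1 as origin, the differences give:
  (-35)·a + (-5)·b = +0.1
  20·a + 65·b = -0.1
Eliminate b (×65 and ×(-5), subtract): -2175·a = 6.00 → a = ∂h/∂x = -0.002759
Back-substitute: b = ∂h/∂y = -0.0006897.
|∇h| = √(-0.002759² + -0.0006897²) = 0.002844

0.00284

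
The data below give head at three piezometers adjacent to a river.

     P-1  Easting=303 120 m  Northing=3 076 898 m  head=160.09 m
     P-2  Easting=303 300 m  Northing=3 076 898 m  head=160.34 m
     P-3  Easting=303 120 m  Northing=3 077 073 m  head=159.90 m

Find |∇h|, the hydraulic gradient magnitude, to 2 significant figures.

∂h/∂x = (160.34 − 160.09) / (303300 − 303120) = +0.001389
∂h/∂y = (159.90 − 160.09) / (3077073 − 3076898) = -0.001086
|∇h| = √(0.001389² + -0.001086²) = 0.001763

0.0018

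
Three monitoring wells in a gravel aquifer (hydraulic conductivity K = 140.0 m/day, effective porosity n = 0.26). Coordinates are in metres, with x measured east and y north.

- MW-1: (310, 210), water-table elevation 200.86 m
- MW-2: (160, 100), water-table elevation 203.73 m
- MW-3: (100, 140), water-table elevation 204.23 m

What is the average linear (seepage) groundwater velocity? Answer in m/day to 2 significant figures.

8.4 m/day

Taking MW-1 as reference: MW-2−MW-1 = (-150, -110, +2.87); MW-3−MW-1 = (-210, -70, +3.37).
Determinant of the coordinate differences = (-150)·(-70) − (-210)·(-110) = -12600.
∂h/∂x = [(+2.87)·(-70) − (+3.37)·(-110)] / -12600 = -0.01348
∂h/∂y = [(-150)·(+3.37) − (-210)·(+2.87)] / -12600 = -0.007714
|∇h| = √(-0.01348² + -0.007714²) = 0.01553
Seepage velocity v = K·i/n = 140.0 × 0.01553 / 0.26 = 8.362 m/day.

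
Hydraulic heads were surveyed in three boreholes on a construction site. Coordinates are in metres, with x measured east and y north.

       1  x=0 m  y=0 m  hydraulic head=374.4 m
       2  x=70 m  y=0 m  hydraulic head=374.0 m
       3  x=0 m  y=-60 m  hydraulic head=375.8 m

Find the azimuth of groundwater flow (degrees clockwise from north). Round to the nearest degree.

014°

∂h/∂x = (374.0 − 374.4) / (70 − 0) = -0.005714
∂h/∂y = (375.8 − 374.4) / (-60 − 0) = -0.02333
Flow direction (−∇h) has components (+0.005714 E, +0.02333 N).
Azimuth = atan2(E, N) = atan2(+0.005714, +0.02333) = 13.8° ≈ 014°.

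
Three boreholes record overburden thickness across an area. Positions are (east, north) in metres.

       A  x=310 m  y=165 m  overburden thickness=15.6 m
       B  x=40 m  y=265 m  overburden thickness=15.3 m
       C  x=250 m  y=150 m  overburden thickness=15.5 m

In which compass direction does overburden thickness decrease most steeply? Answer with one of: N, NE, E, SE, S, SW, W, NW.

Taking A as reference: B−A = (-270, 100, -0.3); C−A = (-60, -15, -0.1).
Solve a·Δx + b·Δy = Δd: det = (-270)·(-15) − (-60)·100 = 10050.
∂d/∂x = [(-0.3)·(-15) − (-0.1)·100] / 10050 = +0.001443
∂d/∂y = [(-270)·(-0.1) − (-60)·(-0.3)] / 10050 = +0.0008955
Steepest decrease is along −∇f = (-0.001443 E, -0.0008955 N) → southwest.

SW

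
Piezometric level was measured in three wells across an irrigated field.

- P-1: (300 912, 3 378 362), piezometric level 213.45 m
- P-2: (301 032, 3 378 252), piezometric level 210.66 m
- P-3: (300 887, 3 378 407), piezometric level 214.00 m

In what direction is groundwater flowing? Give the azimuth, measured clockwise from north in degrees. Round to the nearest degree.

Taking P-1 as reference: P-2−P-1 = (120, -110, -2.79); P-3−P-1 = (-25, 45, +0.55).
Solve a·Δx + b·Δy = Δh: det = 120·45 − (-25)·(-110) = 2650.
∂h/∂x = [(-2.79)·45 − (+0.55)·(-110)] / 2650 = -0.02455
∂h/∂y = [120·(+0.55) − (-25)·(-2.79)] / 2650 = -0.001415
Flow direction (−∇h) has components (+0.02455 E, +0.001415 N).
Azimuth = atan2(E, N) = atan2(+0.02455, +0.001415) = 86.7° ≈ 087°.

087°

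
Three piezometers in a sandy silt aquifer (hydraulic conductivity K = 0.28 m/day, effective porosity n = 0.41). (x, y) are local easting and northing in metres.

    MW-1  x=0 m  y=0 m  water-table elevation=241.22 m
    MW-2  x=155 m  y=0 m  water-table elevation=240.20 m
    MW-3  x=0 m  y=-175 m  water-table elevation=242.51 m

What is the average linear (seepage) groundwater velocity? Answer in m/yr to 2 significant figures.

2.5 m/yr

∂h/∂x = (240.20 − 241.22) / (155 − 0) = -0.006581
∂h/∂y = (242.51 − 241.22) / (-175 − 0) = -0.007371
|∇h| = √(-0.006581² + -0.007371²) = 0.009881
Seepage velocity v = K·i/n = 0.28 × 0.009881 / 0.41 = 0.006748 m/day = 2.465 m/yr.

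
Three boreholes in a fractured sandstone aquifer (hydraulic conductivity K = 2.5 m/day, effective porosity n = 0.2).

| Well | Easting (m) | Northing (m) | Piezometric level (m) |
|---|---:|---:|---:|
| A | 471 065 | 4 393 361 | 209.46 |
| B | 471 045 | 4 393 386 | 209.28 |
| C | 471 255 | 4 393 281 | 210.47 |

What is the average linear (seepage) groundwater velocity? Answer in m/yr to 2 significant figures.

Differences from A: to B (Δx, Δy, Δh) = (-20, 25, -0.18); to C = (190, -80, +1.01).
Determinant of the coordinate differences = (-20)·(-80) − 190·25 = -3150.
∂h/∂x = [(-0.18)·(-80) − (+1.01)·25] / -3150 = +0.003444
∂h/∂y = [(-20)·(+1.01) − 190·(-0.18)] / -3150 = -0.004444
|∇h| = √(0.003444² + -0.004444²) = 0.005622
Seepage velocity v = K·i/n = 2.5 × 0.005622 / 0.2 = 0.07028 m/day = 25.67 m/yr.

26 m/yr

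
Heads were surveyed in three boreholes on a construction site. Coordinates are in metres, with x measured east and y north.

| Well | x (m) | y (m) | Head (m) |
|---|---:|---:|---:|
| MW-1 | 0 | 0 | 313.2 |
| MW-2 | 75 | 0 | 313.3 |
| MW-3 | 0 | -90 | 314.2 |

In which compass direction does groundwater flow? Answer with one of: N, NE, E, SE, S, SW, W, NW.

∂h/∂x = (313.3 − 313.2) / (75 − 0) = +0.001333
∂h/∂y = (314.2 − 313.2) / (-90 − 0) = -0.01111
Flow = −∇h = (-0.001333 east, +0.01111 north), which points north.

N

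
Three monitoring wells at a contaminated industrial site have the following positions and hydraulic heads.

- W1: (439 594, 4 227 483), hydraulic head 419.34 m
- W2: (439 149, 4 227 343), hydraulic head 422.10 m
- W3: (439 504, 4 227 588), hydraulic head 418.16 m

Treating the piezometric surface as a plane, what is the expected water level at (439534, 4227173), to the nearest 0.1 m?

423.5 m

Taking W1 as reference: W2−W1 = (-445, -140, +2.76); W3−W1 = (-90, 105, -1.18).
Solve a·Δx + b·Δy = Δh: det = (-445)·105 − (-90)·(-140) = -59325.
∂h/∂x = [(+2.76)·105 − (-1.18)·(-140)] / -59325 = -0.002100
∂h/∂y = [(-445)·(-1.18) − (-90)·(+2.76)] / -59325 = -0.01304
h(439534, 4227173) = 419.34 + (-0.002100)·(-60) + (-0.01304)·(-310) = 419.34 +0.126 +4.042 = 423.508 m.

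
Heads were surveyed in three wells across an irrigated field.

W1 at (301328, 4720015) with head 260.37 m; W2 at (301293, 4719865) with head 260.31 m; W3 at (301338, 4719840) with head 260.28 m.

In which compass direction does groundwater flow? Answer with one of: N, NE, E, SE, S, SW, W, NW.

SE

Taking W1 as reference: W2−W1 = (-35, -150, -0.06); W3−W1 = (10, -175, -0.09).
Solve a·Δx + b·Δy = Δh: det = (-35)·(-175) − 10·(-150) = 7625.
∂h/∂x = [(-0.06)·(-175) − (-0.09)·(-150)] / 7625 = -0.0003934
∂h/∂y = [(-35)·(-0.09) − 10·(-0.06)] / 7625 = +0.0004918
Flow = −∇h = (+0.0003934 east, -0.0004918 north), which points southeast.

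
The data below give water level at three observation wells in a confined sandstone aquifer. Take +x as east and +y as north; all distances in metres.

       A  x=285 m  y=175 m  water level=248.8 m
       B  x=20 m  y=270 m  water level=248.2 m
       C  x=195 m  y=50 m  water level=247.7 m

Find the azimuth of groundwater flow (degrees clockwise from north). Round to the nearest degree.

Differences from A: to B (Δx, Δy, Δh) = (-265, 95, -0.6); to C = (-90, -125, -1.1).
Solve a·Δx + b·Δy = Δh: det = (-265)·(-125) − (-90)·95 = 41675.
∂h/∂x = [(-0.6)·(-125) − (-1.1)·95] / 41675 = +0.004307
∂h/∂y = [(-265)·(-1.1) − (-90)·(-0.6)] / 41675 = +0.005699
Flow direction (−∇h) has components (-0.004307 E, -0.005699 N).
Azimuth = atan2(E, N) = atan2(-0.004307, -0.005699) = 217.1° ≈ 217°.

217°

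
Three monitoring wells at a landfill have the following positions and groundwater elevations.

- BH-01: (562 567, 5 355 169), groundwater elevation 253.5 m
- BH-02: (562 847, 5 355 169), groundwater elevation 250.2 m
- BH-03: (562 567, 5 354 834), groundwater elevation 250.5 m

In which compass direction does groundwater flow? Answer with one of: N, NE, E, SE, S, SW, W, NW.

∂h/∂x = (250.2 − 253.5) / (562847 − 562567) = -0.01179
∂h/∂y = (250.5 − 253.5) / (5354834 − 5355169) = +0.008955
Flow = −∇h = (+0.01179 east, -0.008955 north), which points southeast.

SE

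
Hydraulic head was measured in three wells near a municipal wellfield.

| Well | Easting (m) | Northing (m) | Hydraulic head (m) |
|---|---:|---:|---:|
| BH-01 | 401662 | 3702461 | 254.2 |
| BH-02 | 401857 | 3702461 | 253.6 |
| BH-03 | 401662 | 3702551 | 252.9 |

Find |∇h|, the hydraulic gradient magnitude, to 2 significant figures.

∂h/∂x = (253.6 − 254.2) / (401857 − 401662) = -0.003077
∂h/∂y = (252.9 − 254.2) / (3702551 − 3702461) = -0.01444
|∇h| = √(-0.003077² + -0.01444²) = 0.01476

0.015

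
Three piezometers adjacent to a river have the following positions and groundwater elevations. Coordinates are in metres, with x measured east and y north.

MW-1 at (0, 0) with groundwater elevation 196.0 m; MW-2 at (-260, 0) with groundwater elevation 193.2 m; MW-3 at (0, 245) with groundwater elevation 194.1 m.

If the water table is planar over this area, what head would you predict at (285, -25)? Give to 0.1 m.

∂h/∂x = (193.2 − 196.0) / (-260 − 0) = +0.01077
∂h/∂y = (194.1 − 196.0) / (245 − 0) = -0.007755
h(285, -25) = 196.0 + (+0.01077)·(285) + (-0.007755)·(-25) = 196.0 +3.069 +0.194 = 199.263 m.

199.3 m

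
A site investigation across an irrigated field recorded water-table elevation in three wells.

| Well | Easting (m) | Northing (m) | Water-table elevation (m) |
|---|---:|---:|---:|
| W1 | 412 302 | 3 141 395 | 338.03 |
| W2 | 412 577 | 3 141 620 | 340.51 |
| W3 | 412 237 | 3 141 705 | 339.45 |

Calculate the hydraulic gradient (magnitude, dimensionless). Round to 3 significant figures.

0.00712

Differences from W1: to W2 (Δx, Δy, Δh) = (275, 225, +2.48); to W3 = (-65, 310, +1.42).
Determinant of the coordinate differences = 275·310 − (-65)·225 = 99875.
∂h/∂x = [(+2.48)·310 − (+1.42)·225] / 99875 = +0.004499
∂h/∂y = [275·(+1.42) − (-65)·(+2.48)] / 99875 = +0.005524
|∇h| = √(0.004499² + 0.005524²) = 0.007124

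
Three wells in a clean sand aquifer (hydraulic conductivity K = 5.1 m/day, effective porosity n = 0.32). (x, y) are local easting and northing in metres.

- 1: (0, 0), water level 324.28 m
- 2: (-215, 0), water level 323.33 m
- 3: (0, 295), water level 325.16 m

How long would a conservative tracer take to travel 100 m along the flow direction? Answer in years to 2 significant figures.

∂h/∂x = (323.33 − 324.28) / (-215 − 0) = +0.004419
∂h/∂y = (325.16 − 324.28) / (295 − 0) = +0.002983
|∇h| = √(0.004419² + 0.002983²) = 0.005332
Seepage velocity v = K·i/n = 5.1 × 0.005332 / 0.32 = 0.08498 m/day.
t = 100 / 0.08498 = 1177 days = 3.22 years.

3.2 years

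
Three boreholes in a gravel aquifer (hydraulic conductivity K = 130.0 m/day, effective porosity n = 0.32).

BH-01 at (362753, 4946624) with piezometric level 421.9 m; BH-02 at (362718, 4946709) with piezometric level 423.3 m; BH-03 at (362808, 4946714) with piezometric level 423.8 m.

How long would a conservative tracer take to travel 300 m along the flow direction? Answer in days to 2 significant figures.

With h = a·x + b·y + c and BH-01 as origin, the differences give:
  (-35)·a + 85·b = +1.4
  55·a + 90·b = +1.9
Eliminate b (×90 and ×85, subtract): -7825·a = -35.50 → a = ∂h/∂x = +0.004537
Back-substitute: b = ∂h/∂y = +0.01834.
|∇h| = √(0.004537² + 0.01834²) = 0.01889
Seepage velocity v = K·i/n = 130.0 × 0.01889 / 0.32 = 7.674 m/day.
t = 300 / 7.674 = 39.09 days.

39 days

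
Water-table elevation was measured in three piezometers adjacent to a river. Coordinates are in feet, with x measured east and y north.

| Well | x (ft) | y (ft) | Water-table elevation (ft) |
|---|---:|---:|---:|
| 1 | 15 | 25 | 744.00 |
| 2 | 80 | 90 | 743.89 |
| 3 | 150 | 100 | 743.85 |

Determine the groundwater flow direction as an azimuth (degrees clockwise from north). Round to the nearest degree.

016°

With h = a·x + b·y + c and 1 as origin, the differences give:
  65·a + 65·b = -0.11
  135·a + 75·b = -0.15
Eliminate b (×75 and ×65, subtract): -3900·a = 1.500 → a = ∂h/∂x = -0.0003846
Back-substitute: b = ∂h/∂y = -0.001308.
Flow direction (−∇h) has components (+0.0003846 E, +0.001308 N).
Azimuth = atan2(E, N) = atan2(+0.0003846, +0.001308) = 16.4° ≈ 016°.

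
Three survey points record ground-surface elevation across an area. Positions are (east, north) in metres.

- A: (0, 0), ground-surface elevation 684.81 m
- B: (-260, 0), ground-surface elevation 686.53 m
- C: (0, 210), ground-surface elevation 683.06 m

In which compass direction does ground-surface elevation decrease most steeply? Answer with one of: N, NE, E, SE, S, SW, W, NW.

∂z/∂x = (686.53 − 684.81) / (-260 − 0) = -0.006615
∂z/∂y = (683.06 − 684.81) / (210 − 0) = -0.008333
Steepest decrease is along −∇f = (+0.006615 E, +0.008333 N) → northeast.

NE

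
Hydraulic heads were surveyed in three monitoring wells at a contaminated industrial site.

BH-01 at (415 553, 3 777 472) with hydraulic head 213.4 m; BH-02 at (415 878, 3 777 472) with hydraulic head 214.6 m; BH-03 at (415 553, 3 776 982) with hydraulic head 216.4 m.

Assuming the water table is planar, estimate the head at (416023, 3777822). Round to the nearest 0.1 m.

∂h/∂x = (214.6 − 213.4) / (415878 − 415553) = +0.003692
∂h/∂y = (216.4 − 213.4) / (3776982 − 3777472) = -0.006122
h(416023, 3777822) = 213.4 + (+0.003692)·(470) + (-0.006122)·(350) = 213.4 +1.735 -2.143 = 212.993 m.

213.0 m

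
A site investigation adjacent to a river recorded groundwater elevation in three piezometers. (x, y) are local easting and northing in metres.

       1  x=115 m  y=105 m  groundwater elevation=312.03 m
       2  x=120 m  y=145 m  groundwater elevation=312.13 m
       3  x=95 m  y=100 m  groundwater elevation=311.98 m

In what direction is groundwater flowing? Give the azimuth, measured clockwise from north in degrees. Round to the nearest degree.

Differences from 1: to 2 (Δx, Δy, Δh) = (5, 40, +0.10); to 3 = (-20, -5, -0.05).
Solve a·Δx + b·Δy = Δh: det = 5·(-5) − (-20)·40 = 775.
∂h/∂x = [(+0.10)·(-5) − (-0.05)·40] / 775 = +0.001935
∂h/∂y = [5·(-0.05) − (-20)·(+0.10)] / 775 = +0.002258
Flow direction (−∇h) has components (-0.001935 E, -0.002258 N).
Azimuth = atan2(E, N) = atan2(-0.001935, -0.002258) = 220.6° ≈ 221°.

221°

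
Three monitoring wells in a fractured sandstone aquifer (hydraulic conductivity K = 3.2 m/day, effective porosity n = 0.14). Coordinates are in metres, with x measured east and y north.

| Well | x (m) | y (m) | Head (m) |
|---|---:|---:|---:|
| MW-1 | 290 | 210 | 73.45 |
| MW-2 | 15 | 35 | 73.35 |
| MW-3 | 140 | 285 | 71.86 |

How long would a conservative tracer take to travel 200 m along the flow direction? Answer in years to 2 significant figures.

Taking MW-1 as reference: MW-2−MW-1 = (-275, -175, -0.10); MW-3−MW-1 = (-150, 75, -1.59).
Solve a·Δx + b·Δy = Δh: det = (-275)·75 − (-150)·(-175) = -46875.
∂h/∂x = [(-0.10)·75 − (-1.59)·(-175)] / -46875 = +0.006096
∂h/∂y = [(-275)·(-1.59) − (-150)·(-0.10)] / -46875 = -0.009008
|∇h| = √(0.006096² + -0.009008²) = 0.01088
Seepage velocity v = K·i/n = 3.2 × 0.01088 / 0.14 = 0.2487 m/day.
t = 200 / 0.2487 = 804.2 days = 2.2 years.

2.2 years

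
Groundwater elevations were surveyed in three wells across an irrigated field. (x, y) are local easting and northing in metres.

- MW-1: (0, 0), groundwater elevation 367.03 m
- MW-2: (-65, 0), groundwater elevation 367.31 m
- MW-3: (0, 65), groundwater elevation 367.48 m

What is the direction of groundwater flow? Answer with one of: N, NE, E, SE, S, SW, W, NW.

SE

∂h/∂x = (367.31 − 367.03) / (-65 − 0) = -0.004308
∂h/∂y = (367.48 − 367.03) / (65 − 0) = +0.006923
Flow = −∇h = (+0.004308 east, -0.006923 north), which points southeast.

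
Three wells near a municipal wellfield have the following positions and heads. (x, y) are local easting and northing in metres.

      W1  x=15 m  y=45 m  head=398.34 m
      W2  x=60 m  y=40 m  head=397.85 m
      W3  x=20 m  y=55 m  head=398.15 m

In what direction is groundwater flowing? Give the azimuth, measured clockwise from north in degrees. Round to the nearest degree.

Taking W1 as reference: W2−W1 = (45, -5, -0.49); W3−W1 = (5, 10, -0.19).
Determinant of the coordinate differences = 45·10 − 5·(-5) = 475.
∂h/∂x = [(-0.49)·10 − (-0.19)·(-5)] / 475 = -0.01232
∂h/∂y = [45·(-0.19) − 5·(-0.49)] / 475 = -0.01284
Flow direction (−∇h) has components (+0.01232 E, +0.01284 N).
Azimuth = atan2(E, N) = atan2(+0.01232, +0.01284) = 43.8° ≈ 044°.

044°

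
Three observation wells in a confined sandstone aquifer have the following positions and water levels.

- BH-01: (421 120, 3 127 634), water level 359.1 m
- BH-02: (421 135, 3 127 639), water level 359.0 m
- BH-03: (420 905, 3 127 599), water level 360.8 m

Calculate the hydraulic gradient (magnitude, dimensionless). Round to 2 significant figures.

Taking BH-01 as reference: BH-02−BH-01 = (15, 5, -0.1); BH-03−BH-01 = (-215, -35, +1.7).
Solve a·Δx + b·Δy = Δh: det = 15·(-35) − (-215)·5 = 550.
∂h/∂x = [(-0.1)·(-35) − (+1.7)·5] / 550 = -0.009091
∂h/∂y = [15·(+1.7) − (-215)·(-0.1)] / 550 = +0.007273
|∇h| = √(-0.009091² + 0.007273²) = 0.01164

0.012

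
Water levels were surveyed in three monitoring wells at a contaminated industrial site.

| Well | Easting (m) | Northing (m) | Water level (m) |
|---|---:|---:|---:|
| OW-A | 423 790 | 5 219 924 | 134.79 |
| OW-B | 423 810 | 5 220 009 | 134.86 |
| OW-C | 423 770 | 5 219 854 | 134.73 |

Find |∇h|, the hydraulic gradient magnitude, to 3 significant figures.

Differences from OW-A: to OW-B (Δx, Δy, Δh) = (20, 85, +0.07); to OW-C = (-20, -70, -0.06).
Determinant of the coordinate differences = 20·(-70) − (-20)·85 = 300.
∂h/∂x = [(+0.07)·(-70) − (-0.06)·85] / 300 = +0.0006667
∂h/∂y = [20·(-0.06) − (-20)·(+0.07)] / 300 = +0.0006667
|∇h| = √(0.0006667² + 0.0006667²) = 0.0009429

0.000943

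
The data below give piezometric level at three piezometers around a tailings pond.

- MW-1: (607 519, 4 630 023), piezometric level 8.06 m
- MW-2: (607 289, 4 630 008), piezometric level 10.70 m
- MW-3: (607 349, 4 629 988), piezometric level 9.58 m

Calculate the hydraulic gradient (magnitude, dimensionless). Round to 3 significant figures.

0.0220

With h = a·x + b·y + c and MW-1 as origin, the differences give:
  (-230)·a + (-15)·b = +2.64
  (-170)·a + (-35)·b = +1.52
Eliminate b (×(-35) and ×(-15), subtract): 5500·a = -69.600 → a = ∂h/∂x = -0.01265
Back-substitute: b = ∂h/∂y = +0.01804.
|∇h| = √(-0.01265² + 0.01804²) = 0.02203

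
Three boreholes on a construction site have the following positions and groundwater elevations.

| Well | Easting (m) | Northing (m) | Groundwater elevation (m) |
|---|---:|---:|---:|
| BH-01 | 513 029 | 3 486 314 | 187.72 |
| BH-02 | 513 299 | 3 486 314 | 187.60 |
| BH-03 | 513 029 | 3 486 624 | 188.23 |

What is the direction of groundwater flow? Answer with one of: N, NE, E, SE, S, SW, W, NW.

∂h/∂x = (187.60 − 187.72) / (513299 − 513029) = -0.0004444
∂h/∂y = (188.23 − 187.72) / (3486624 − 3486314) = +0.001645
Flow = −∇h = (+0.0004444 east, -0.001645 north), which points south.

S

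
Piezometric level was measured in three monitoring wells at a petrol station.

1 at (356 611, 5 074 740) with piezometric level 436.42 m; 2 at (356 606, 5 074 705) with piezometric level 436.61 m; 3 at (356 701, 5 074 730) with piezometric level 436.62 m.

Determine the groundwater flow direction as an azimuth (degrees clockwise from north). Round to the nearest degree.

344°

Three-point gradient (reference 1): Δ to 2 = (-5, -35, +0.19), Δ to 3 = (90, -10, +0.20).
∂h/∂x = +0.001594, ∂h/∂y = -0.005656 (det = 3200).
Flow direction (−∇h) has components (-0.001594 E, +0.005656 N).
Azimuth = atan2(E, N) = atan2(-0.001594, +0.005656) = 344.3° ≈ 344°.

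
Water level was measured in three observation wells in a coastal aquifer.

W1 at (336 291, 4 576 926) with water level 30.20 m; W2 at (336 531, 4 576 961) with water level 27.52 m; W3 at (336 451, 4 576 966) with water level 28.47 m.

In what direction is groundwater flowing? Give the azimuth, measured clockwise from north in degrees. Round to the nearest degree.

Taking W1 as reference: W2−W1 = (240, 35, -2.68); W3−W1 = (160, 40, -1.73).
Solve a·Δx + b·Δy = Δh: det = 240·40 − 160·35 = 4000.
∂h/∂x = [(-2.68)·40 − (-1.73)·35] / 4000 = -0.01166
∂h/∂y = [240·(-1.73) − 160·(-2.68)] / 4000 = +0.003400
Flow direction (−∇h) has components (+0.01166 E, -0.003400 N).
Azimuth = atan2(E, N) = atan2(+0.01166, -0.003400) = 106.3° ≈ 106°.

106°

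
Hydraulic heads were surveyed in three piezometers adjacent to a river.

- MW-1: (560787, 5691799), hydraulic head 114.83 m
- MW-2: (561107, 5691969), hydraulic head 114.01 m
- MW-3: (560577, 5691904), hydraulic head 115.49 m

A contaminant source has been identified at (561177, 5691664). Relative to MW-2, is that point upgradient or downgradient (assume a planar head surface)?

Taking MW-1 as reference: MW-2−MW-1 = (320, 170, -0.82); MW-3−MW-1 = (-210, 105, +0.66).
Determinant of the coordinate differences = 320·105 − (-210)·170 = 69300.
∂h/∂x = [(-0.82)·105 − (+0.66)·170] / 69300 = -0.002861
∂h/∂y = [320·(+0.66) − (-210)·(-0.82)] / 69300 = +0.0005628
Head at (561177, 5691664) = 114.83 + (-0.002861)·(390) + (+0.0005628)·(-135) = 113.64 m.
That is lower than the 114.01 m at MW-2, so the point is downgradient.

downgradient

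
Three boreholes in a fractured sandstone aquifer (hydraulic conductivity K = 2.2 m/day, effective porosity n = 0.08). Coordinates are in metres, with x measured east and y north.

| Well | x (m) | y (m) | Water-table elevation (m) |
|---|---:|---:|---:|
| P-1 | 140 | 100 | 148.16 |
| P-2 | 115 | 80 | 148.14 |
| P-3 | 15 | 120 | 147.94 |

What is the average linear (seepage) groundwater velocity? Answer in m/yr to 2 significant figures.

With h = a·x + b·y + c and P-1 as origin, the differences give:
  (-25)·a + (-20)·b = -0.02
  (-125)·a + 20·b = -0.22
Eliminate b (×20 and ×(-20), subtract): -3000·a = -4.800 → a = ∂h/∂x = +0.001600
Back-substitute: b = ∂h/∂y = -0.0010000.
|∇h| = √(0.001600² + -0.0010000²) = 0.001887
Seepage velocity v = K·i/n = 2.2 × 0.001887 / 0.08 = 0.05189 m/day = 18.95 m/yr.

19 m/yr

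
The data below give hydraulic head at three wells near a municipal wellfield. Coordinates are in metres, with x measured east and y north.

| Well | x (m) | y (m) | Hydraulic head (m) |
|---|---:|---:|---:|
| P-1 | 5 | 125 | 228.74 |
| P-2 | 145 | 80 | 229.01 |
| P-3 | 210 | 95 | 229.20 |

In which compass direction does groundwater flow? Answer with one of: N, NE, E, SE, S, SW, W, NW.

SW

Three-point gradient (reference P-1): Δ to P-2 = (140, -45, +0.27), Δ to P-3 = (205, -30, +0.46).
∂h/∂x = +0.002507, ∂h/∂y = +0.001801 (det = 5025).
Flow = −∇h = (-0.002507 east, -0.001801 north), which points southwest.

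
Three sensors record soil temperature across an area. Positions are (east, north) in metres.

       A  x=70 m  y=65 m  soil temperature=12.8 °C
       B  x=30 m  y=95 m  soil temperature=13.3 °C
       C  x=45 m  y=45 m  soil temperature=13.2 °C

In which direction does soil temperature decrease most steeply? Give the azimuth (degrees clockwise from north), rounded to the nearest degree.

081°

Three-point gradient (reference A): Δ to B = (-40, 30, +0.5), Δ to C = (-25, -20, +0.4).
∂T/∂x = -0.01419, ∂T/∂y = -0.002258 (det = 1550).
Steepest decrease is along −∇f: components (+0.01419 E, +0.002258 N).
Azimuth = atan2(+0.01419, +0.002258) = 81.0° ≈ 081°.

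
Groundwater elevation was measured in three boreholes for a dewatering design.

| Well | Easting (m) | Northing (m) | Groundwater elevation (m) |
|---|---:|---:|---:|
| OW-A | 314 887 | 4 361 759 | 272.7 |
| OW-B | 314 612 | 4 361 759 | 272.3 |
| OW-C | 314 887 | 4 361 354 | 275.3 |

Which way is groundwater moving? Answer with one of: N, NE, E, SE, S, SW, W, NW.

N

∂h/∂x = (272.3 − 272.7) / (314612 − 314887) = +0.001455
∂h/∂y = (275.3 − 272.7) / (4361354 − 4361759) = -0.006420
Flow = −∇h = (-0.001455 east, +0.006420 north), which points north.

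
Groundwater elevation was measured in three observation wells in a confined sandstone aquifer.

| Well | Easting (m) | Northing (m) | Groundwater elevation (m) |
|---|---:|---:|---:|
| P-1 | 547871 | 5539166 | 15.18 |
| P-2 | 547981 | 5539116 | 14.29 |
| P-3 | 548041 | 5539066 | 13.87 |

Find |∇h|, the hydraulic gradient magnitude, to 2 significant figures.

With h = a·x + b·y + c and P-1 as origin, the differences give:
  110·a + (-50)·b = -0.89
  170·a + (-100)·b = -1.31
Eliminate b (×(-100) and ×(-50), subtract): -2500·a = 23.500 → a = ∂h/∂x = -0.009400
Back-substitute: b = ∂h/∂y = -0.002880.
|∇h| = √(-0.009400² + -0.002880²) = 0.009831

0.0098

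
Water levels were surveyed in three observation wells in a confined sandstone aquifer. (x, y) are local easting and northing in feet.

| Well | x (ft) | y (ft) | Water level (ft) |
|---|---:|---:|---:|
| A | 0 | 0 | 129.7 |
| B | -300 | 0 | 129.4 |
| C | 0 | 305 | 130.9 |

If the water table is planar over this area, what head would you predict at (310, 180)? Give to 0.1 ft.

∂h/∂x = (129.4 − 129.7) / (-300 − 0) = +0.0010000
∂h/∂y = (130.9 − 129.7) / (305 − 0) = +0.003934
h(310, 180) = 129.7 + (+0.0010000)·(310) + (+0.003934)·(180) = 129.7 +0.310 +0.708 = 130.718 ft.

130.7 ft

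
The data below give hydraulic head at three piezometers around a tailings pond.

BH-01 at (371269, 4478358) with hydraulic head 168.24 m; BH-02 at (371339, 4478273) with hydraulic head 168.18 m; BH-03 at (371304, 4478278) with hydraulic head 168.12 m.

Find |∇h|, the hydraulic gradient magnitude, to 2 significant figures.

0.0032

Taking BH-01 as reference: BH-02−BH-01 = (70, -85, -0.06); BH-03−BH-01 = (35, -80, -0.12).
Solve a·Δx + b·Δy = Δh: det = 70·(-80) − 35·(-85) = -2625.
∂h/∂x = [(-0.06)·(-80) − (-0.12)·(-85)] / -2625 = +0.002057
∂h/∂y = [70·(-0.12) − 35·(-0.06)] / -2625 = +0.002400
|∇h| = √(0.002057² + 0.002400²) = 0.003161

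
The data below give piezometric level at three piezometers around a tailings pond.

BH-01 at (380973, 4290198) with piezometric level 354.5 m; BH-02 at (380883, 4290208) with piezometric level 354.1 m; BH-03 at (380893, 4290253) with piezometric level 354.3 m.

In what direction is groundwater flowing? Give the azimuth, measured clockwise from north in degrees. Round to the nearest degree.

Taking BH-01 as reference: BH-02−BH-01 = (-90, 10, -0.4); BH-03−BH-01 = (-80, 55, -0.2).
Determinant of the coordinate differences = (-90)·55 − (-80)·10 = -4150.
∂h/∂x = [(-0.4)·55 − (-0.2)·10] / -4150 = +0.004819
∂h/∂y = [(-90)·(-0.2) − (-80)·(-0.4)] / -4150 = +0.003373
Flow direction (−∇h) has components (-0.004819 E, -0.003373 N).
Azimuth = atan2(E, N) = atan2(-0.004819, -0.003373) = 235.0° ≈ 235°.

235°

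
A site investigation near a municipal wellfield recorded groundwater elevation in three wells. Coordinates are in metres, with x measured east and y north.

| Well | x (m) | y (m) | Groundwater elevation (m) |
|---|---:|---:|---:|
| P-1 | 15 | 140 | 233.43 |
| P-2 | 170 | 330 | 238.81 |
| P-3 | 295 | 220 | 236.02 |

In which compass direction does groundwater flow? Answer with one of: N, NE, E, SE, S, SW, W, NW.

Differences from P-1: to P-2 (Δx, Δy, Δh) = (155, 190, +5.38); to P-3 = (280, 80, +2.59).
Determinant of the coordinate differences = 155·80 − 280·190 = -40800.
∂h/∂x = [(+5.38)·80 − (+2.59)·190] / -40800 = +0.001512
∂h/∂y = [155·(+2.59) − 280·(+5.38)] / -40800 = +0.02708
Flow = −∇h = (-0.001512 east, -0.02708 north), which points south.

S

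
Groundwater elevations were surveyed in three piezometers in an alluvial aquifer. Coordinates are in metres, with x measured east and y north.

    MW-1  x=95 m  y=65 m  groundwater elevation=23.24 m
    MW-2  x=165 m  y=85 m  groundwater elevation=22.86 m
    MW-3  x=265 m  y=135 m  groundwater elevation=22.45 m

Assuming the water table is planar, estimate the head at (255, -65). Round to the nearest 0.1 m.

With h = a·x + b·y + c and MW-1 as origin, the differences give:
  70·a + 20·b = -0.38
  170·a + 70·b = -0.79
Eliminate b (×70 and ×20, subtract): 1500·a = -10.800 → a = ∂h/∂x = -0.007200
Back-substitute: b = ∂h/∂y = +0.006200.
h(255, -65) = 23.24 + (-0.007200)·(160) + (+0.006200)·(-130) = 23.24 -1.152 -0.806 = 21.282 m.

21.3 m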